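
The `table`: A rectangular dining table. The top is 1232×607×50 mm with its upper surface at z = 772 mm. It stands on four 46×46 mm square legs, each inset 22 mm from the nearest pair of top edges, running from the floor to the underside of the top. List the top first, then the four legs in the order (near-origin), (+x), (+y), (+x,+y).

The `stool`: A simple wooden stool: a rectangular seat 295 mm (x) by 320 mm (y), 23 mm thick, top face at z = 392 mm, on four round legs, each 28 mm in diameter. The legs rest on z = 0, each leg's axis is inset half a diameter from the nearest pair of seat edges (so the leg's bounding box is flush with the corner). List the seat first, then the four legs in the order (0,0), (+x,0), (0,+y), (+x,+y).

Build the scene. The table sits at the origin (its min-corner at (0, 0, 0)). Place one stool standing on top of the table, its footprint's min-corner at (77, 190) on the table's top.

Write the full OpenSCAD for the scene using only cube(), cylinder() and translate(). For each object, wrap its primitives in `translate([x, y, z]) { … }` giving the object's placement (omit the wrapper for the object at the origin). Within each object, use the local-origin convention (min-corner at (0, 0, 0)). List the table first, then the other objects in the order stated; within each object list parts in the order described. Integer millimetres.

translate([0, 0, 722]) cube([1232, 607, 50]);
translate([22, 22, 0]) cube([46, 46, 722]);
translate([1164, 22, 0]) cube([46, 46, 722]);
translate([22, 539, 0]) cube([46, 46, 722]);
translate([1164, 539, 0]) cube([46, 46, 722]);
translate([77, 190, 772]) {
  translate([0, 0, 369]) cube([295, 320, 23]);
  translate([14, 14, 0]) cylinder(h = 369, r = 14);
  translate([281, 14, 0]) cylinder(h = 369, r = 14);
  translate([14, 306, 0]) cylinder(h = 369, r = 14);
  translate([281, 306, 0]) cylinder(h = 369, r = 14);
}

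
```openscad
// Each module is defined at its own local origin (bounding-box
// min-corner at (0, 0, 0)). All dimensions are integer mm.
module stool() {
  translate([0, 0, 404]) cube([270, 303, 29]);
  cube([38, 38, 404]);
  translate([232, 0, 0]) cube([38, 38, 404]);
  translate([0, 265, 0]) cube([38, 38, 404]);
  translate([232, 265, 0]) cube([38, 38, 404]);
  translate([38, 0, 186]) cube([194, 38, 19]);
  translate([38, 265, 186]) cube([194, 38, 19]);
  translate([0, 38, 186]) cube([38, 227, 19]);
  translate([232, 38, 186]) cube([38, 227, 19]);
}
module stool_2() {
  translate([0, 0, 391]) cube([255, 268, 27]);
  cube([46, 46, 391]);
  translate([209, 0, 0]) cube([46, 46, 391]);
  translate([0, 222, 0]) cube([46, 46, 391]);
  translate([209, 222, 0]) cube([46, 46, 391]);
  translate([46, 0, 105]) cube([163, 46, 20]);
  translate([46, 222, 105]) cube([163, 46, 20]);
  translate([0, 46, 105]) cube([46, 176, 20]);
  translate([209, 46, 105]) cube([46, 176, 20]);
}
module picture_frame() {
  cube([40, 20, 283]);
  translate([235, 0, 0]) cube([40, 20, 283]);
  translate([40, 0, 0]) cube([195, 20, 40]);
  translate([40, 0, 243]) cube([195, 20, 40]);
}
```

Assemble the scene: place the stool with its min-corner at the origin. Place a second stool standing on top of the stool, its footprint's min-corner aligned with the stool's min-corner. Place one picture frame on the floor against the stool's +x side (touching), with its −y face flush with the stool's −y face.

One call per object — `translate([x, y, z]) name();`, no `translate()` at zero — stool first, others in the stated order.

stool();
translate([0, 0, 433]) stool_2();
translate([270, 0, 0]) picture_frame();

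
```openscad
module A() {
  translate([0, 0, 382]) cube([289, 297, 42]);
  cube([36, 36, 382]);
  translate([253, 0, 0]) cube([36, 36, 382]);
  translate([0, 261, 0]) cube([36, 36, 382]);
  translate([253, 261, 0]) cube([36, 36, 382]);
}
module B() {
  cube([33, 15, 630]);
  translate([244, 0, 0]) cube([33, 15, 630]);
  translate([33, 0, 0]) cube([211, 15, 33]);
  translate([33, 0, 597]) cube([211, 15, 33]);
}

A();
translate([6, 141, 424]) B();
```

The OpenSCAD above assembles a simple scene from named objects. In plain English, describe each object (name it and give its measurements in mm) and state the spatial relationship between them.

A is a simple wooden stool: a rectangular seat 289 mm (x) by 297 mm (y), 42 mm thick, top face at z = 424 mm, on four square legs, each 36×36 mm in cross-section. The legs rest on z = 0, each flush with a corner of the seat.

B is a picture frame with a 211×564 mm rectangular opening (x by z) and a uniform 33 mm border on every side. Frame depth is 15 mm along y. It is built from two vertical stiles running the full outside height and two horizontal rails spanning the gap between the stiles.

The picture frame is on top of the stool, centred.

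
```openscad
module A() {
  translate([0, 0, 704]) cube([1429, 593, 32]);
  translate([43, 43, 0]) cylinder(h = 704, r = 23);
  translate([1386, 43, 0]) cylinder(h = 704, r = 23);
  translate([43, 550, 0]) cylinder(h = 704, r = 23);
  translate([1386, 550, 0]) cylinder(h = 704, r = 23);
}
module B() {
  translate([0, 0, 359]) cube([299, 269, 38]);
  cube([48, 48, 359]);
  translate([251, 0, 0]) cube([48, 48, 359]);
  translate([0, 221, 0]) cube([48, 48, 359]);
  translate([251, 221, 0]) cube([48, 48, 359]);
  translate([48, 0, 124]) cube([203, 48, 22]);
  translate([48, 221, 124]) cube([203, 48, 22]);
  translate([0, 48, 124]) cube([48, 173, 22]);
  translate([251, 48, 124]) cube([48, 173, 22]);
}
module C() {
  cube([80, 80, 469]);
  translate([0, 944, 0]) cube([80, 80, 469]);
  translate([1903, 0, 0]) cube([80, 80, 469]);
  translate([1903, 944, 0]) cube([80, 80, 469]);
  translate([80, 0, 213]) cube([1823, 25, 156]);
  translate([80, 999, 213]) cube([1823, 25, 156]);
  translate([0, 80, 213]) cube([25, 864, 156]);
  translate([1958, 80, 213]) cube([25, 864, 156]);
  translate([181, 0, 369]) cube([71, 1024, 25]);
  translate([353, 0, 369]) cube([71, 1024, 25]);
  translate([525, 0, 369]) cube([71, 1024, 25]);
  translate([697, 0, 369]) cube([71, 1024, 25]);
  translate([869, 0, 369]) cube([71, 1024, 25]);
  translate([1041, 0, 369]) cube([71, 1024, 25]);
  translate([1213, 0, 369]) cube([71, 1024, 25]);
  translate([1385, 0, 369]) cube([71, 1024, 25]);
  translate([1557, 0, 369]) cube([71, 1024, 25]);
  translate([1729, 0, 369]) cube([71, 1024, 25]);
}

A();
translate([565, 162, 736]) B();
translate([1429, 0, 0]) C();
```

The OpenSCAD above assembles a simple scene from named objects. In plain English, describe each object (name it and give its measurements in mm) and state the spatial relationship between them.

A is a table: top 1429 mm (x) × 593 mm (y), 32 mm thick, upper face at z = 736 mm, on four round legs of 46 mm diameter, each leg's bounding box inset 20 mm from the nearest pair of top edges, running from z = 0 to the bottom of the top.

B is a four-legged stool. The seat is 299×269 mm, 38 mm thick, top at z = 397 mm. It stands on four square legs, each 48×48 mm in cross-section, from z = 0 to the seat underside, each flush with a corner of the seat. Four stretchers, 48 mm wide and 22 mm tall, connect adjacent legs with their undersides at z = 124 mm, each running between the inner faces of the legs it joins and aligned with the legs' outer faces on the other axis.

C is a bed frame 1983 mm long (x) by 1024 mm wide (y). Four 80×80 mm corner posts, 469 mm tall, at the corners of the footprint. Four rails of 25 mm thickness and 156 mm height run between adjacent posts with their undersides at z = 213 mm, their outer faces flush with the outside of the frame (the two x-running rails run between the posts' inner faces; the two y-running rails run between the posts' inner faces). 10 slats, each 71 mm wide (x) and 25 mm thick, lie across the top of the two x-running rails, running the full 1024 mm width of the frame in y; the slats are evenly spaced along x between the inner faces of the end posts with equal gaps (rounded down to the nearest mm) at the −x end and between each pair — any rounding remainder accumulates at the +x end.

The stool is on top of the table, centred. The bed frame is against the table's +x side, with their −y faces flush.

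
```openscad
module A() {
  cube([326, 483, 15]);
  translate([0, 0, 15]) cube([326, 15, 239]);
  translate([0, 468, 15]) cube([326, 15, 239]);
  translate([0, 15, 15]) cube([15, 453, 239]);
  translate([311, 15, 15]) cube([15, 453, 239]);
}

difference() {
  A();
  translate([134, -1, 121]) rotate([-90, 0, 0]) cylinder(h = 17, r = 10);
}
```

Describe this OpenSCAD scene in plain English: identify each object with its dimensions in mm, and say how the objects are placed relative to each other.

A is an open-topped rectangular box: outside dimensions 326×483×254 mm, with a uniform wall and base thickness of 15 mm. The base is a full 326×483 slab on the floor; four walls sit on top of the base. The front and back walls (the −y and +y sides) span the full width; the two side walls fit between them.

The open box has a circular hole of radius 10 mm through its front wall, centred at (x = 134, z = 121).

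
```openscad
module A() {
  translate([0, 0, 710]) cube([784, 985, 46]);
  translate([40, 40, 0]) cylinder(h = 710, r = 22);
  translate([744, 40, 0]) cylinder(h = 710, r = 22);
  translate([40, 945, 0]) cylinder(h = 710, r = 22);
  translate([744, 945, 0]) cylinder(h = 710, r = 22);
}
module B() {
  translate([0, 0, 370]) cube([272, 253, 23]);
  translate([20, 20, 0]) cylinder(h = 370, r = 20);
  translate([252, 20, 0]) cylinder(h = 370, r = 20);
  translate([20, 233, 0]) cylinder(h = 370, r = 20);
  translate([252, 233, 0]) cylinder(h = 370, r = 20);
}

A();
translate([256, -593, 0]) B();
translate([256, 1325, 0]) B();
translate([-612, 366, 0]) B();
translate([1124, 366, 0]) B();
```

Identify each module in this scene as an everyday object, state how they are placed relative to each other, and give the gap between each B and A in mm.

A is a table. B is a stool. Four stools sit around the table at the −y, +y, −x, +x sides. The gap between each stool and the table is 340 mm.

Each stool's nearest face is 340 mm from the table's bounding box.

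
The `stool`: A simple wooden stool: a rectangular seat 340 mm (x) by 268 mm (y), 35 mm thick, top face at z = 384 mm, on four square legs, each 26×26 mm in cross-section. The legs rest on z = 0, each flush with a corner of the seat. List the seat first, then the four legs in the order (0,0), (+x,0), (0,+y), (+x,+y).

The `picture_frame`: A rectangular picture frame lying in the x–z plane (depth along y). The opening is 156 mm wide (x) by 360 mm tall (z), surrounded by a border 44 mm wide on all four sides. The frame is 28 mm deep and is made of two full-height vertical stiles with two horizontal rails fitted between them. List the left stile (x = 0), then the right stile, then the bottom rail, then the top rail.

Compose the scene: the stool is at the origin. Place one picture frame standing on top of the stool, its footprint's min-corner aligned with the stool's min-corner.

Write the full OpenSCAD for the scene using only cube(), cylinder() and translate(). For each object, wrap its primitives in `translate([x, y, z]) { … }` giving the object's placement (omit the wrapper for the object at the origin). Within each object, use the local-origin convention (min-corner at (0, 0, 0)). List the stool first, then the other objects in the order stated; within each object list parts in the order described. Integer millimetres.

translate([0, 0, 349]) cube([340, 268, 35]);
cube([26, 26, 349]);
translate([314, 0, 0]) cube([26, 26, 349]);
translate([0, 242, 0]) cube([26, 26, 349]);
translate([314, 242, 0]) cube([26, 26, 349]);
translate([0, 0, 384]) {
  cube([44, 28, 448]);
  translate([200, 0, 0]) cube([44, 28, 448]);
  translate([44, 0, 0]) cube([156, 28, 44]);
  translate([44, 0, 404]) cube([156, 28, 44]);
}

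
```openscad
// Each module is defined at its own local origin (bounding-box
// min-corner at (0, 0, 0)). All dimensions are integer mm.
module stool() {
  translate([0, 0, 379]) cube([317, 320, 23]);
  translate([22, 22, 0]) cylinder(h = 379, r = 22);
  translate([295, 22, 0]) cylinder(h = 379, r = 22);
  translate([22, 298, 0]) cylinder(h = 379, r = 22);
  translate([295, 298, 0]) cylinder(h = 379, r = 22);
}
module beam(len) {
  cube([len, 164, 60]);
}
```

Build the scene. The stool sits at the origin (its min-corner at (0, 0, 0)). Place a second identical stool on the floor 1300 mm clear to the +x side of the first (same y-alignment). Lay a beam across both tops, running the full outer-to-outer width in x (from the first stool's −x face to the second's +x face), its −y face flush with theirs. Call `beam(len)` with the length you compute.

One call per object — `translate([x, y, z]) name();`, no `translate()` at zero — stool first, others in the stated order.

stool();
translate([1617, 0, 0]) stool();
translate([0, 0, 402]) beam(1934);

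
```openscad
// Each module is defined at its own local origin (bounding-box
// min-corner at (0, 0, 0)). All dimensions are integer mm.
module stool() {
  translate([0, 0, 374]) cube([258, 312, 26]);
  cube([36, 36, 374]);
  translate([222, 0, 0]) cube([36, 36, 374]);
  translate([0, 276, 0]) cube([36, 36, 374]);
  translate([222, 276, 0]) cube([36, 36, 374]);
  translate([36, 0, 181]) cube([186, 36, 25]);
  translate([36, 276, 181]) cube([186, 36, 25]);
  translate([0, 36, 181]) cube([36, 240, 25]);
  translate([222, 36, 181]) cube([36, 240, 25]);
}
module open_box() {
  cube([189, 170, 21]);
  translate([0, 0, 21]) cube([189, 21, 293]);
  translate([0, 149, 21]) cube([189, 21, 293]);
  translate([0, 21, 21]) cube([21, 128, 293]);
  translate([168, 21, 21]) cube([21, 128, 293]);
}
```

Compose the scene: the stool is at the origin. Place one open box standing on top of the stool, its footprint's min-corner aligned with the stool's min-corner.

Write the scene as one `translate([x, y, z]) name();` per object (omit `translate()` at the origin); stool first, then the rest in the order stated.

stool();
translate([0, 0, 400]) open_box();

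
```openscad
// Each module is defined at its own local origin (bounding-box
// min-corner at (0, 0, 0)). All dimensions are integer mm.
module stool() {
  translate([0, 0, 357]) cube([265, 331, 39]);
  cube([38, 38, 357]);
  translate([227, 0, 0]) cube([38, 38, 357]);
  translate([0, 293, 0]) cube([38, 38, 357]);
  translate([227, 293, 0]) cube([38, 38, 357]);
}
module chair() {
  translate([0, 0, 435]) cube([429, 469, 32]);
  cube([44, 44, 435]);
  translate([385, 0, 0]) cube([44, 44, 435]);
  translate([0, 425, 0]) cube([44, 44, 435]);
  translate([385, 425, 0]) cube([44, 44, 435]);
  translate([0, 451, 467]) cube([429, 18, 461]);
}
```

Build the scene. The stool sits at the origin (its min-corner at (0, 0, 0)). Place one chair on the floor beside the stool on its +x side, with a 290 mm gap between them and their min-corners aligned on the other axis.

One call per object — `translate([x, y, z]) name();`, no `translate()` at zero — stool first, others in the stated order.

stool();
translate([555, 0, 0]) chair();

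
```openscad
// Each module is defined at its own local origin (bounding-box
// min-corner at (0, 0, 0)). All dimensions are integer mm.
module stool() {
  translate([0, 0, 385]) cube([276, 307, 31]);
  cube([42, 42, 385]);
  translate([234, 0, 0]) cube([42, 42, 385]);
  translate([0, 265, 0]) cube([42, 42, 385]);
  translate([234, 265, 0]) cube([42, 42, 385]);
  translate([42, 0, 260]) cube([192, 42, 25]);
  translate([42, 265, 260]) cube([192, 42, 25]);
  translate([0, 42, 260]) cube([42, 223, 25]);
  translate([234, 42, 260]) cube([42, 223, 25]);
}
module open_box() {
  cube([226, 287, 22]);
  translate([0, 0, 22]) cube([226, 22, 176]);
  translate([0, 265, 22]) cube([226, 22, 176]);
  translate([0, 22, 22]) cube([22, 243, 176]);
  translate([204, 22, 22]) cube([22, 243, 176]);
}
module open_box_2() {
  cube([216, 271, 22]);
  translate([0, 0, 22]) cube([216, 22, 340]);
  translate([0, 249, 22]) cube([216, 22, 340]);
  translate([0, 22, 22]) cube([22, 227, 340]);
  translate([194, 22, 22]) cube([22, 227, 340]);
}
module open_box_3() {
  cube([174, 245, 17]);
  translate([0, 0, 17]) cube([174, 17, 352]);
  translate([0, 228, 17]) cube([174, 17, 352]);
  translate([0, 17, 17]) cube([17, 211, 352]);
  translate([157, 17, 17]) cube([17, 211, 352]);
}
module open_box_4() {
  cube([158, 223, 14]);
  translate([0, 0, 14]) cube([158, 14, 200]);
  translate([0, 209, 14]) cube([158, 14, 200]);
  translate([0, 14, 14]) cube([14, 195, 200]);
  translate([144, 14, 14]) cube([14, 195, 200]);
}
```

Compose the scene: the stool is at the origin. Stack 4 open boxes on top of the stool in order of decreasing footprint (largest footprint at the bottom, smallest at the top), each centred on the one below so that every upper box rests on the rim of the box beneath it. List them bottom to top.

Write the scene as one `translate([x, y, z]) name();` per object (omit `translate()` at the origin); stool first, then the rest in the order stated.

stool();
translate([25, 10, 416]) open_box();
translate([30, 18, 614]) open_box_2();
translate([51, 31, 976]) open_box_3();
translate([59, 42, 1345]) open_box_4();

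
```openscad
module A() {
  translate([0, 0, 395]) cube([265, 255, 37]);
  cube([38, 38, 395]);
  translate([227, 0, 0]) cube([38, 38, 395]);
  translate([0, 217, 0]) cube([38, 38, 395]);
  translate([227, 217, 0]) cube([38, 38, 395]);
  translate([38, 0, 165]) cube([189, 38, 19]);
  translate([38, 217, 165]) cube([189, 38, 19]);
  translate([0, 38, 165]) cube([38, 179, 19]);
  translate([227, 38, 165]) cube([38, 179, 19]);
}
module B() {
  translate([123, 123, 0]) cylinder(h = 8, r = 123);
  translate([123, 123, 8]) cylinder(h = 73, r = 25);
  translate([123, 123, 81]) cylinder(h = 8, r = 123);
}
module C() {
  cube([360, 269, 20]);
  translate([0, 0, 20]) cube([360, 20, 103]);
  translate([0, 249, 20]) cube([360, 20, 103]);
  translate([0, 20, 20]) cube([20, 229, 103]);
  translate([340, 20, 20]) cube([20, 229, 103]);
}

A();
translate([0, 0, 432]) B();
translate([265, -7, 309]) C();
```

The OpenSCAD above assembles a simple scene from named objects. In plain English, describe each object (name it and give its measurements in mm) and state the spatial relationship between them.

A is a four-legged stool. The seat is 265×255 mm, 37 mm thick, top at z = 432 mm. It stands on four square legs, each 38×38 mm in cross-section, from z = 0 to the seat underside, each flush with a corner of the seat. Four stretchers, 38 mm wide and 19 mm tall, connect adjacent legs with their undersides at z = 165 mm, each running between the inner faces of the legs it joins and aligned with the legs' outer faces on the other axis.

B is a spool: two coaxial disc flanges of radius 123 mm and thickness 8 mm, joined by a core cylinder of radius 25 mm and height 73 mm. The lower flange rests on z = 0 and the three cylinders share a vertical axis.

C is an open-topped rectangular box: outside dimensions 360×269×123 mm, with a uniform wall and base thickness of 20 mm. The base is a full 360×269 slab on the floor; four walls sit on top of the base. The front and back walls (the −y and +y sides) span the full width; the two side walls fit between them.

The spool is on top of the stool. The open box is beside the stool with their tops flush at z = 432.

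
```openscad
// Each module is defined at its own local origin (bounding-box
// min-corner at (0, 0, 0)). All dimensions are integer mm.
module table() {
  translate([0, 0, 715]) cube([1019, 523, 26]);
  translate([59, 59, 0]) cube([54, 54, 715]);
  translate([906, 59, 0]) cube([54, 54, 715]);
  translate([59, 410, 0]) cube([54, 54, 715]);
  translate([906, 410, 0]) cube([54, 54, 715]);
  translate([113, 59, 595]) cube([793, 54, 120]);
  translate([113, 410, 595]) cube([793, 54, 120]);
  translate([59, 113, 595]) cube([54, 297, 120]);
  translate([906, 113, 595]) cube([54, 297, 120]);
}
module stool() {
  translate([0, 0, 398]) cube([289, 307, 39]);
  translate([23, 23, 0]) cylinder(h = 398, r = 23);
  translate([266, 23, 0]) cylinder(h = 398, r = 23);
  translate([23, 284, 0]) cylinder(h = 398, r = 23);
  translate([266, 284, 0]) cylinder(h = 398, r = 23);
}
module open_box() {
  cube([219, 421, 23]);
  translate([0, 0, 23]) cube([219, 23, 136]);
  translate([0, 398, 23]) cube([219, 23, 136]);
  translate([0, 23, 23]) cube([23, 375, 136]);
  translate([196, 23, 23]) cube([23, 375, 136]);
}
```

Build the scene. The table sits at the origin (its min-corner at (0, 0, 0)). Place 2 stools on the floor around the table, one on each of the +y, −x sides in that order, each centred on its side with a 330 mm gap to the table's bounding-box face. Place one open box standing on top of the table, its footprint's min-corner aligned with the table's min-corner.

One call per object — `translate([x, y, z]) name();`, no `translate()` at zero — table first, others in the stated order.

table();
translate([365, 853, 0]) stool();
translate([-619, 108, 0]) stool();
translate([0, 0, 741]) open_box();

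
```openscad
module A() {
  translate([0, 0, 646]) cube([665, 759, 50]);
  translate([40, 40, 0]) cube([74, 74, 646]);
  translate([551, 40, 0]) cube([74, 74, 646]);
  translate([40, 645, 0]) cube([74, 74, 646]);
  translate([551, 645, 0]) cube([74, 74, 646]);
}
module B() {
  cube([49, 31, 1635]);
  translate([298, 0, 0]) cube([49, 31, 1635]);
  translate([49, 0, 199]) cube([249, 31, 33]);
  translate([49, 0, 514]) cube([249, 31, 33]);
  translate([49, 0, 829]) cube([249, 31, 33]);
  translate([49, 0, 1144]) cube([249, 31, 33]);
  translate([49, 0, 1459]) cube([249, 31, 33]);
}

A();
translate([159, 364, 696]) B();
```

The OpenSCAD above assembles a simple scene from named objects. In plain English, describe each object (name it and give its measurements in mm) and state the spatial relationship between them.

A is a table: top 665 mm (x) × 759 mm (y), 50 mm thick, upper face at z = 696 mm, on four 74×74 mm square legs, each inset 40 mm from the nearest pair of top edges, running from z = 0 to the bottom of the top.

B is a straight ladder. Two 49×31 mm vertical rails, 1635 mm tall, stand 347 mm apart (outside-to-outside) with their front faces coplanar on the −y side. 5 rungs, each 31 mm deep and 33 mm tall, span between the inner faces of the rails, front faces flush with the rails. The lowest rung's underside is at z = 199 mm and rungs are spaced 315 mm apart (underside to underside).

The ladder is on top of the table, centred.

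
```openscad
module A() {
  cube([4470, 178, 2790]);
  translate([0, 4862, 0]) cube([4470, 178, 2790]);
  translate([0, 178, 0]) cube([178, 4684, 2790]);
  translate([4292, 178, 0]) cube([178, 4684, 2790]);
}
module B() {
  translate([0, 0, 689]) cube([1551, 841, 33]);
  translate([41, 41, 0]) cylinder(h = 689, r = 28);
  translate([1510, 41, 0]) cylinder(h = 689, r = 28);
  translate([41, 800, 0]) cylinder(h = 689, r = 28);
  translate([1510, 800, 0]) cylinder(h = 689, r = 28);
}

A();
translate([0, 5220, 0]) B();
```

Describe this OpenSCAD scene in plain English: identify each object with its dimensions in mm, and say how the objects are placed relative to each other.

A is a box-shaped house frame (walls only): outside footprint 4470×5040 mm, wall height 2790 mm, wall thickness 178 mm. The two y-facing walls run the full x-width; the two x-facing walls fit between the inner faces of the y-facing walls.

B is a table: top 1551 mm (x) × 841 mm (y), 33 mm thick, upper face at z = 722 mm, on four round legs of 56 mm diameter, each leg's bounding box inset 13 mm from the nearest pair of top edges, running from z = 0 to the bottom of the top.

The table is on the floor beside the house frame on its +y side.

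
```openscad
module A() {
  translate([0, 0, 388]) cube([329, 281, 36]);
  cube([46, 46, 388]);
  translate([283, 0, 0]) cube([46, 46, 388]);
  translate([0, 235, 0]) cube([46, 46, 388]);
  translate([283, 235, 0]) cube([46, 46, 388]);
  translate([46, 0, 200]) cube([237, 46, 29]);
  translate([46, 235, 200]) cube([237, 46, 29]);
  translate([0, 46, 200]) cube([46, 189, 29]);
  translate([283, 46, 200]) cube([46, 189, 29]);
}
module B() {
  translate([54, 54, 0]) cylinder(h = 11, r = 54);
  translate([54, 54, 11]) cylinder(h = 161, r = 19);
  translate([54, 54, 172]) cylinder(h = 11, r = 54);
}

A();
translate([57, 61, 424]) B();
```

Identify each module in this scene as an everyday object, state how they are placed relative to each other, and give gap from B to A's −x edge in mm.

The spool's min-x is at 57; the stool's min-x is 0; gap = 57 mm.

A is a stool. B is a spool. The spool is on top of the stool. The gap from the spool to the stool's −x edge is 57 mm.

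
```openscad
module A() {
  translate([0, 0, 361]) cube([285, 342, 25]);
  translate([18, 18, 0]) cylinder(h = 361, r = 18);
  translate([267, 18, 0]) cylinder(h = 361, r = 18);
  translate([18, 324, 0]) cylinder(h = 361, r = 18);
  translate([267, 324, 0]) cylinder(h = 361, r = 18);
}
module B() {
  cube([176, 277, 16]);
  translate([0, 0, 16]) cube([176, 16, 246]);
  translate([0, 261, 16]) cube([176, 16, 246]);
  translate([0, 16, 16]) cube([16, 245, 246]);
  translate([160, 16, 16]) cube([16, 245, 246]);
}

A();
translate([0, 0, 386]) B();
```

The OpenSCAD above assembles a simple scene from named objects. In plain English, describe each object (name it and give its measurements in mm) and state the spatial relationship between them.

A is a four-legged stool. The seat is a 285×342×25 mm slab whose top surface is at z = 386 mm; four round legs, each 36 mm in diameter, run from the floor (z = 0) to the underside of the seat, each leg's axis is inset half a diameter from the nearest pair of seat edges (so the leg's bounding box is flush with the corner).

B is an open-topped rectangular box: outside dimensions 176×277×262 mm, with a uniform wall and base thickness of 16 mm. The base is a full 176×277 slab on the floor; four walls sit on top of the base. The front and back walls (the −y and +y sides) span the full width; the two side walls fit between them.

The open box is on top of the stool.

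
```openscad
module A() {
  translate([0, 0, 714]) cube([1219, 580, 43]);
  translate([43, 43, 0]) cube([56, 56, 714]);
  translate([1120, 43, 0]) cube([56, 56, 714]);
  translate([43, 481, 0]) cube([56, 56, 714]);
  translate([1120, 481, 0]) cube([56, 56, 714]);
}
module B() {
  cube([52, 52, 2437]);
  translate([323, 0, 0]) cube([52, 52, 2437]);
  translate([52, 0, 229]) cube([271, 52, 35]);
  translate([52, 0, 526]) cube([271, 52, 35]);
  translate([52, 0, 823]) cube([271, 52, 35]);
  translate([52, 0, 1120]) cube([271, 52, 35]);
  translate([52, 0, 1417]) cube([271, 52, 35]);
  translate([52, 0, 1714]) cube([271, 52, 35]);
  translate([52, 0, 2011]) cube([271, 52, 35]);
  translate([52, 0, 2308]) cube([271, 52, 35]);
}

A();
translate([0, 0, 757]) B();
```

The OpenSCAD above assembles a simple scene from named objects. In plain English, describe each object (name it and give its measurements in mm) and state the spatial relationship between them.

A is a table with a 1219×580 mm rectangular top, 43 mm thick, top surface at z = 757 mm, supported by four 56×56 mm square legs, each inset 43 mm from the nearest pair of top edges, running from the floor.

B is a straight ladder. Two 52×52 mm vertical rails, 2437 mm tall, stand 375 mm apart (outside-to-outside) with their front faces coplanar on the −y side. 8 rungs, each 52 mm deep and 35 mm tall, span between the inner faces of the rails, front faces flush with the rails. The lowest rung's underside is at z = 229 mm and rungs are spaced 297 mm apart (underside to underside).

The ladder is on top of the table.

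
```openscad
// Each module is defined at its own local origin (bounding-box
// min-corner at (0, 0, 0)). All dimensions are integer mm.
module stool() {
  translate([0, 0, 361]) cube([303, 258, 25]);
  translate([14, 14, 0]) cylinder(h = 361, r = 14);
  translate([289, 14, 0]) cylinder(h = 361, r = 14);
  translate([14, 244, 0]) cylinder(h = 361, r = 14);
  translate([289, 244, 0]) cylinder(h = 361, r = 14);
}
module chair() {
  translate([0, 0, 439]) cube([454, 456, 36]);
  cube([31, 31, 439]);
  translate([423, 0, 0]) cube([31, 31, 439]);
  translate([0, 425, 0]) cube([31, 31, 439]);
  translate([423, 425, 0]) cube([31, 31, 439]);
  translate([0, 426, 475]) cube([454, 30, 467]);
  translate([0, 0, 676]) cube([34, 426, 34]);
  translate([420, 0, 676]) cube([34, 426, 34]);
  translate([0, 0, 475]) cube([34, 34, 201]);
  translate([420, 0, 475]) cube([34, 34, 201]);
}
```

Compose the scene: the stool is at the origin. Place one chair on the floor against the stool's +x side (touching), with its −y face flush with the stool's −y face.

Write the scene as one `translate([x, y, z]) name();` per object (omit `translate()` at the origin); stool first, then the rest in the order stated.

stool();
translate([303, 0, 0]) chair();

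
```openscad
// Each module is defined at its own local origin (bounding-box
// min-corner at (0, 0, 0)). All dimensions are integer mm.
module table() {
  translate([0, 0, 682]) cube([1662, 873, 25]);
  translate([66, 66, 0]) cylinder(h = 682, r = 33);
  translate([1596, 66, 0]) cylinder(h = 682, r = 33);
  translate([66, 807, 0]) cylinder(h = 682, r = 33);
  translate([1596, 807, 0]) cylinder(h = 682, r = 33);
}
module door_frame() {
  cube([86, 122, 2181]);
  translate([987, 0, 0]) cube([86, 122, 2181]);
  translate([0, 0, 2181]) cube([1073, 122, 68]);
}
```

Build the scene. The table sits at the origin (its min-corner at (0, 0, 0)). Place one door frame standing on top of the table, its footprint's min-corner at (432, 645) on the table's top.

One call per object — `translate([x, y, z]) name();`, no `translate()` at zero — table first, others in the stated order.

table();
translate([432, 645, 707]) door_frame();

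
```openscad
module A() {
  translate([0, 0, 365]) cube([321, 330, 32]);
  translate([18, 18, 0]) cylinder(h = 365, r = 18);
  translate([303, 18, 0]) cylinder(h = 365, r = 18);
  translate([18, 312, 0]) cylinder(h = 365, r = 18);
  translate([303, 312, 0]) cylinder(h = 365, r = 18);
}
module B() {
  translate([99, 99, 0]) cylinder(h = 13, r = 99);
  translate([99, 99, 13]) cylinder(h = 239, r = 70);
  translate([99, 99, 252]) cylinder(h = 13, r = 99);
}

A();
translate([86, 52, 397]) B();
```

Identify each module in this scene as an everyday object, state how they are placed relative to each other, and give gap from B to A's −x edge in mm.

The spool's min-x is at 86; the stool's min-x is 0; gap = 86 mm.

A is a stool. B is a spool. The spool is on top of the stool. The gap from the spool to the stool's −x edge is 86 mm.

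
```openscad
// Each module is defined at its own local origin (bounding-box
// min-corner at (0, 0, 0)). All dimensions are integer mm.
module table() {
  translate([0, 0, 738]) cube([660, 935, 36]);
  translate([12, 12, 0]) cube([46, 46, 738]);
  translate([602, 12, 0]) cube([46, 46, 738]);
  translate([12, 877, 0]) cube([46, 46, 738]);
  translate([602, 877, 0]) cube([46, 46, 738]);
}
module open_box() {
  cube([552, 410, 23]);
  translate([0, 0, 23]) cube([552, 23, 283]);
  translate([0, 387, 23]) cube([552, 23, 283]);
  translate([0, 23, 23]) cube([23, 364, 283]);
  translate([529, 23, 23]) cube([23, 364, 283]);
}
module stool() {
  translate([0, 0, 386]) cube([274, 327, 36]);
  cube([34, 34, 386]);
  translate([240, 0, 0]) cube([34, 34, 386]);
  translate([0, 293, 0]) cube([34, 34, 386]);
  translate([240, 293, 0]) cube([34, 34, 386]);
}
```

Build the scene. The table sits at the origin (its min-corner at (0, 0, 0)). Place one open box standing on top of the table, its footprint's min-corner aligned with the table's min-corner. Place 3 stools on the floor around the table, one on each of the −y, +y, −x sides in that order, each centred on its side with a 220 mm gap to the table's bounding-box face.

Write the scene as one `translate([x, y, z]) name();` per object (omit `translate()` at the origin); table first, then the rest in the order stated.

table();
translate([0, 0, 774]) open_box();
translate([193, -547, 0]) stool();
translate([193, 1155, 0]) stool();
translate([-494, 304, 0]) stool();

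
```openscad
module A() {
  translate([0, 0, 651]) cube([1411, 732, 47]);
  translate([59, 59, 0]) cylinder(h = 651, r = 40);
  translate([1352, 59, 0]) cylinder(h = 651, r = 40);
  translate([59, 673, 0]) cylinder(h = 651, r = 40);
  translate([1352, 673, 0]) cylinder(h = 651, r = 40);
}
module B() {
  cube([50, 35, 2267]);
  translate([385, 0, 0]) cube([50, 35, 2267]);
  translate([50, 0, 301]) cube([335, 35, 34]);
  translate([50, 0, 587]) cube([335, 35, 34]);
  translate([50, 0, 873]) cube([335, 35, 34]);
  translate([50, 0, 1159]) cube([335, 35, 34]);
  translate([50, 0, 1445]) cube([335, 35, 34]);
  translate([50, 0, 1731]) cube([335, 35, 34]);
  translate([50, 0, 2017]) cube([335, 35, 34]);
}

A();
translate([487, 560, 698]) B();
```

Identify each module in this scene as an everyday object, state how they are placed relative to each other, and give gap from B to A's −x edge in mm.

The ladder's min-x is at 487; the table's min-x is 0; gap = 487 mm.

A is a table. B is a ladder. The ladder is on top of the table. The gap from the ladder to the table's −x edge is 487 mm.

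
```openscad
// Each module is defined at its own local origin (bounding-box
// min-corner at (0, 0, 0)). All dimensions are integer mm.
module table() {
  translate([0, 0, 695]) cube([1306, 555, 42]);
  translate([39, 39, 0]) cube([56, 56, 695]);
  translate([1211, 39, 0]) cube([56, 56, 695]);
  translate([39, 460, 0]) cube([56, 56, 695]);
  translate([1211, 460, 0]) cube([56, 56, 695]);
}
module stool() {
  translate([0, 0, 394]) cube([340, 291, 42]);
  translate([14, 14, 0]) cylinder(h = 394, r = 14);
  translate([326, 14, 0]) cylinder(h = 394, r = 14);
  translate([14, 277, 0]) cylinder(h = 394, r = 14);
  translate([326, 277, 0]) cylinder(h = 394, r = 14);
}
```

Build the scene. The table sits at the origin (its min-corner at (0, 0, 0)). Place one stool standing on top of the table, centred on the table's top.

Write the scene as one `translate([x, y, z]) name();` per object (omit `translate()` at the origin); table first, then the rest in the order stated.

table();
translate([483, 132, 737]) stool();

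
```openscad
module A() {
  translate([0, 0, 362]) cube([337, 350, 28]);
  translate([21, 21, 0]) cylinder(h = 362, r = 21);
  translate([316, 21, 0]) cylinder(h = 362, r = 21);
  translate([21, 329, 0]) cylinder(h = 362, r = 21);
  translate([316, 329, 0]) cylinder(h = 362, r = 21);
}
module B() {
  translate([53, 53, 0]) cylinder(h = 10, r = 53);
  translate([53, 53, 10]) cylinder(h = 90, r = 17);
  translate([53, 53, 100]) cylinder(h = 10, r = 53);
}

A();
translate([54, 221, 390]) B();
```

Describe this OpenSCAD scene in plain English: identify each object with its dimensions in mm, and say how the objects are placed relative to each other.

A is a four-legged stool. The seat is a 337×350×28 mm slab whose top surface is at z = 390 mm; four round legs, each 42 mm in diameter, run from the floor (z = 0) to the underside of the seat, each leg's axis is inset half a diameter from the nearest pair of seat edges (so the leg's bounding box is flush with the corner).

B is a spool: two coaxial disc flanges of radius 53 mm and thickness 10 mm, joined by a core cylinder of radius 17 mm and height 90 mm. The lower flange rests on z = 0 and the three cylinders share a vertical axis.

The spool is on top of the stool.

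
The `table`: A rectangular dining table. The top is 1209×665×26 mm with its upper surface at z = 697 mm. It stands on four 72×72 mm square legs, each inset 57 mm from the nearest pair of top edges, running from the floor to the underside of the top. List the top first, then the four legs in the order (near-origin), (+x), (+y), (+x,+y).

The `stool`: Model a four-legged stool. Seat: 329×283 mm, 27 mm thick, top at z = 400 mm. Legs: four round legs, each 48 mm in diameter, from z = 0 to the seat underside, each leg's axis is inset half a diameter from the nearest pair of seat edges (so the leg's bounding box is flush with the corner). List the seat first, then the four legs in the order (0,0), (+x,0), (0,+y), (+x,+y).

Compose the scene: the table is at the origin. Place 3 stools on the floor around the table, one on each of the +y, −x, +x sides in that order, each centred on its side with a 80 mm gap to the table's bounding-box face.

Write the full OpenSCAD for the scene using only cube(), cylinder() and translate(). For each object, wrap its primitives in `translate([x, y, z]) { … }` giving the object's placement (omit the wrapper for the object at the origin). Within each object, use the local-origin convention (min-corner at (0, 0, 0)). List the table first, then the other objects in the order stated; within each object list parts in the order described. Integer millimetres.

translate([0, 0, 671]) cube([1209, 665, 26]);
translate([57, 57, 0]) cube([72, 72, 671]);
translate([1080, 57, 0]) cube([72, 72, 671]);
translate([57, 536, 0]) cube([72, 72, 671]);
translate([1080, 536, 0]) cube([72, 72, 671]);
translate([440, 745, 0]) {
  translate([0, 0, 373]) cube([329, 283, 27]);
  translate([24, 24, 0]) cylinder(h = 373, r = 24);
  translate([305, 24, 0]) cylinder(h = 373, r = 24);
  translate([24, 259, 0]) cylinder(h = 373, r = 24);
  translate([305, 259, 0]) cylinder(h = 373, r = 24);
}
translate([-409, 191, 0]) {
  translate([0, 0, 373]) cube([329, 283, 27]);
  translate([24, 24, 0]) cylinder(h = 373, r = 24);
  translate([305, 24, 0]) cylinder(h = 373, r = 24);
  translate([24, 259, 0]) cylinder(h = 373, r = 24);
  translate([305, 259, 0]) cylinder(h = 373, r = 24);
}
translate([1289, 191, 0]) {
  translate([0, 0, 373]) cube([329, 283, 27]);
  translate([24, 24, 0]) cylinder(h = 373, r = 24);
  translate([305, 24, 0]) cylinder(h = 373, r = 24);
  translate([24, 259, 0]) cylinder(h = 373, r = 24);
  translate([305, 259, 0]) cylinder(h = 373, r = 24);
}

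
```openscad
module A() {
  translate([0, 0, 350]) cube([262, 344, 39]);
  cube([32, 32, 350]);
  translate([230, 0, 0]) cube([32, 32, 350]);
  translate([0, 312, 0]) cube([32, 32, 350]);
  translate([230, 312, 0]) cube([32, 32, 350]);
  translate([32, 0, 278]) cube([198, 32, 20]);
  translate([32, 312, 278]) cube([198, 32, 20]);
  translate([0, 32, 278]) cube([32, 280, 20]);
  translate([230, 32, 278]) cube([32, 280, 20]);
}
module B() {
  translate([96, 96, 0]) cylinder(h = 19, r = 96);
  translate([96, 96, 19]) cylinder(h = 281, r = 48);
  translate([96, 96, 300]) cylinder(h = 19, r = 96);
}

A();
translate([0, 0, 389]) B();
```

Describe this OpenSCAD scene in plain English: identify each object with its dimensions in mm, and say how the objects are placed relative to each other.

A is a four-legged stool. The seat is 262×344 mm, 39 mm thick, top at z = 389 mm. It stands on four square legs, each 32×32 mm in cross-section, from z = 0 to the seat underside, each flush with a corner of the seat. Four stretchers, 32 mm wide and 20 mm tall, connect adjacent legs with their undersides at z = 278 mm, each running between the inner faces of the legs it joins and aligned with the legs' outer faces on the other axis.

B is a spool: two coaxial disc flanges of radius 96 mm and thickness 19 mm, joined by a core cylinder of radius 48 mm and height 281 mm. The lower flange rests on z = 0 and the three cylinders share a vertical axis.

The spool is on top of the stool.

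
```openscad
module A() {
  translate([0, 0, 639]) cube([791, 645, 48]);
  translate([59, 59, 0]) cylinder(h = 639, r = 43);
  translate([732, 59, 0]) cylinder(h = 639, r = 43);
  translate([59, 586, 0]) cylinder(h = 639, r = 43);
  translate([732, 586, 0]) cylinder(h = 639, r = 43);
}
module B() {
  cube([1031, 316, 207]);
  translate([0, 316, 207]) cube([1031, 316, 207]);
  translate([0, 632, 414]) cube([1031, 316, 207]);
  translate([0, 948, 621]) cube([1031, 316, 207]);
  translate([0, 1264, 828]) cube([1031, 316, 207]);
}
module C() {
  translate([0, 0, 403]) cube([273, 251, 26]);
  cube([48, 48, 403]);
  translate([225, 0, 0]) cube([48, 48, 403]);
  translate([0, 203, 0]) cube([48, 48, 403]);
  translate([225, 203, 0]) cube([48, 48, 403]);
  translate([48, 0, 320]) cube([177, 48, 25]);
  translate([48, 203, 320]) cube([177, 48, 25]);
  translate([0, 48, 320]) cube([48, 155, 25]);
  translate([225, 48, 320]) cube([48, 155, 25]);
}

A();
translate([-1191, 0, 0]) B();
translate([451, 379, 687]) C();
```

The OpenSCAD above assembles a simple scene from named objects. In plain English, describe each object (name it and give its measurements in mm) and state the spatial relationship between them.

A is a table with a 791×645 mm rectangular top, 48 mm thick, top surface at z = 687 mm, supported by four round legs of 86 mm diameter, each leg's bounding box inset 16 mm from the nearest pair of top edges, running from the floor.

B is a straight staircase of 5 solid steps. Each step is 1031 mm wide (x), 316 mm deep (y, the going) and 207 mm tall (the rise). The first step rests on the floor; each subsequent step sits one going further in +y and one rise higher in +z, directly behind and above the previous step with no overlap.

C is a simple wooden stool: a rectangular seat 273 mm (x) by 251 mm (y), 26 mm thick, top face at z = 429 mm, on four square legs, each 48×48 mm in cross-section. The legs rest on z = 0, each flush with a corner of the seat. Four stretchers, 48 mm wide and 25 mm tall, connect adjacent legs with their undersides at z = 320 mm, each running between the inner faces of the legs it joins and aligned with the legs' outer faces on the other axis.

The staircase is on the floor beside the table on its −x side. The stool is on top of the table.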